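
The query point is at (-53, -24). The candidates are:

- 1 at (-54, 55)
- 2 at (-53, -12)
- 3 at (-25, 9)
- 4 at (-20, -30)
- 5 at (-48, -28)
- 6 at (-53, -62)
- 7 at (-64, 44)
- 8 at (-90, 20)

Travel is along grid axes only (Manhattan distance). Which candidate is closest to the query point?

5

Distances from (-53, -24):
1: 80
2: 12
3: 61
4: 39
5: 9
6: 38
7: 79
8: 81
Minimum: 5 at 9.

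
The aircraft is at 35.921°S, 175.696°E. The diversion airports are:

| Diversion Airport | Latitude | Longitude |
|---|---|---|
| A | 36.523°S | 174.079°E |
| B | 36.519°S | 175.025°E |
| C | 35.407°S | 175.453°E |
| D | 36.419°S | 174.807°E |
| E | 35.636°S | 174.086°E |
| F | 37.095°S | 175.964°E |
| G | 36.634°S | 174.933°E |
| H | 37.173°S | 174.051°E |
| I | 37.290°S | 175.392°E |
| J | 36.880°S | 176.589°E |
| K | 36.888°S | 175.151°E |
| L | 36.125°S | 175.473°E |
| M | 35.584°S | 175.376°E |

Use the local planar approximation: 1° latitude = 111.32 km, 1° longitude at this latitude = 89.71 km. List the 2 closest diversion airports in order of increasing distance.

L, M

Distances from 35.921°S, 175.696°E:
A: √((-0.602·111.32)² + (-1.617·89.71)²) = √(4490.96197 + 21042.71403) = 159.793 km
B: √((-0.598·111.32)² + (-0.671·89.71)²) = √(4431.47969 + 3623.48739) = 89.749 km
C: √((0.514·111.32)² + (-0.243·89.71)²) = √(3273.95445 + 475.21951) = 61.230 km
D: √((-0.498·111.32)² + (-0.889·89.71)²) = √(3073.30088 + 6360.41181) = 97.127 km
E: √((0.285·111.32)² + (-1.610·89.71)²) = √(1006.55177 + 20860.92038) = 147.877 km
F: √((-1.174·111.32)² + (0.268·89.71)²) = √(17079.79246 + 578.03123) = 132.883 km
G: √((-0.713·111.32)² + (-0.763·89.71)²) = √(6299.78104 + 4685.22864) = 104.809 km
H: √((-1.252·111.32)² + (-1.645·89.71)²) = √(19424.73278 + 21777.77557) = 202.984 km
I: √((-1.369·111.32)² + (-0.304·89.71)²) = √(23224.86999 + 743.75326) = 154.818 km
J: √((-0.959·111.32)² + (0.893·89.71)²) = √(11396.81791 + 6417.77713) = 133.471 km
K: √((-0.967·111.32)² + (-0.545·89.71)²) = √(11587.75604 + 2390.42277) = 118.229 km
L: √((-0.204·111.32)² + (-0.223·89.71)²) = √(515.71140 + 400.21323) = 30.264 km
M: √((0.337·111.32)² + (-0.320·89.71)²) = √(1407.36322 + 824.10333) = 47.238 km
Sorted: L (30.264 km) < M (47.238 km) < C (61.230 km) < B (89.749 km) < …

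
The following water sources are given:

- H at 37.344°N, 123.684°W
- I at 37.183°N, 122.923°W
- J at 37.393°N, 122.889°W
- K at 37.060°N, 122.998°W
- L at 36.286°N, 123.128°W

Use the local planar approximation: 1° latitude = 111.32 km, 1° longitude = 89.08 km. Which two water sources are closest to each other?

I and K

Pairwise distances:
H–I: 70.119 km
H–J: 71.028 km
H–K: 68.803 km
H–L: 127.767 km
I–J: 23.573 km
I–K: 15.235 km
I–L: 101.510 km
J–K: 38.320 km
J–L: 125.057 km
K–L: 86.936 km
Closest pair: I–K at 15.235 km.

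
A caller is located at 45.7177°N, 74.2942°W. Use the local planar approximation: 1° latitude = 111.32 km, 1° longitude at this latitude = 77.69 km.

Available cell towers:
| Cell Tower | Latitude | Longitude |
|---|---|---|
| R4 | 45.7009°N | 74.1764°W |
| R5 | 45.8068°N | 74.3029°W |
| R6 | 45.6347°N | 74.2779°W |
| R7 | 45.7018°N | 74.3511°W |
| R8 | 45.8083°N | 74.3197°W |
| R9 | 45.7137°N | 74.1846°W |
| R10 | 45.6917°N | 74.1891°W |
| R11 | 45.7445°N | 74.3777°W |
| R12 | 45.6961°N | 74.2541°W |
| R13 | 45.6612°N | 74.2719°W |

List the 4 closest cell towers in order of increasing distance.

R12, R7, R13, R11

Distances from 45.7177°N, 74.2942°W:
R4: √((-0.0168·111.32)² + (0.1178·77.69)²) = √(3.497558 + 83.756944) = 9.3410 km
R5: √((0.0891·111.32)² + (-0.0087·77.69)²) = √(98.378864 + 0.456845) = 9.9416 km
R6: √((-0.0830·111.32)² + (0.0163·77.69)²) = √(85.369469 + 1.603635) = 9.3259 km
R7: √((-0.0159·111.32)² + (-0.0569·77.69)²) = √(3.132858 + 19.541360) = 4.7617 km
R8: √((0.0906·111.32)² + (-0.0255·77.69)²) = √(101.719166 + 3.924737) = 10.2783 km
R9: √((-0.0040·111.32)² + (0.1096·77.69)²) = √(0.198274 + 72.502228) = 8.5265 km
R10: √((-0.0260·111.32)² + (0.1051·77.69)²) = √(8.377088 + 66.670801) = 8.6630 km
R11: √((0.0268·111.32)² + (-0.0835·77.69)²) = √(8.900532 + 42.082661) = 7.1403 km
R12: √((-0.0216·111.32)² + (0.0401·77.69)²) = √(5.781678 + 9.705524) = 3.9354 km
R13: √((-0.0565·111.32)² + (0.0223·77.69)²) = √(39.558817 + 3.001511) = 6.5238 km
Sorted: R12 (3.9354 km) < R7 (4.7617 km) < R13 (6.5238 km) < R11 (7.1403 km) < R9 (8.5265 km) < R10 (8.6630 km) < …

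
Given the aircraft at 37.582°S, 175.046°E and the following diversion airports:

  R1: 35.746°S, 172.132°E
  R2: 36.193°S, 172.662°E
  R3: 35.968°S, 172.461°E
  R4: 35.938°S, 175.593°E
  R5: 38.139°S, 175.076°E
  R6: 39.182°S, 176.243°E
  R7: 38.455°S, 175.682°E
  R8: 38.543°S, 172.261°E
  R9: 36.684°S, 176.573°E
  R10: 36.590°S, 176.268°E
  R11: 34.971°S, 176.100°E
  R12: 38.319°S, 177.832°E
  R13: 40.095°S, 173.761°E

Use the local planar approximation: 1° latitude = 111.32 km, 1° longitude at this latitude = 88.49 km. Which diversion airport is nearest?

Distances from 37.582°S, 175.046°E:
R1: √((1.836·111.32)² + (-2.914·88.49)²) = √(41772.62325 + 66491.70740) = 329.035 km
R2: √((1.389·111.32)² + (-2.384·88.49)²) = √(23908.42057 + 44504.18911) = 261.558 km
R3: √((1.614·111.32)² + (-2.585·88.49)²) = √(32281.48138 + 52325.02989) = 290.872 km
R4: √((1.644·111.32)² + (0.547·88.49)²) = √(33492.68938 + 2342.95012) = 189.303 km
R5: √((-0.557·111.32)² + (0.030·88.49)²) = √(3844.64979 + 7.04743) = 62.062 km
R6: √((-1.600·111.32)² + (1.197·88.49)²) = √(31723.88454 + 11219.58236) = 207.228 km
R7: √((-0.873·111.32)² + (0.636·88.49)²) = √(9444.41110 + 3167.39788) = 112.302 km
R8: √((-0.961·111.32)² + (-2.785·88.49)²) = √(11444.40374 + 60734.96551) = 268.662 km
R9: √((0.898·111.32)² + (1.527·88.49)²) = √(9993.07320 + 18258.55753) = 168.082 km
R10: √((0.992·111.32)² + (1.222·88.49)²) = √(12194.66122 + 11693.13065) = 154.557 km
R11: √((2.611·111.32)² + (1.054·88.49)²) = √(84481.21262 + 8699.00563) = 305.254 km
R12: √((-0.737·111.32)² + (2.786·88.49)²) = √(6731.02760 + 60778.58912) = 259.826 km
R13: √((-2.513·111.32)² + (-1.285·88.49)²) = √(78258.47353 + 12929.88450) = 301.974 km
Minimum: R5 at 62.062 km.

R5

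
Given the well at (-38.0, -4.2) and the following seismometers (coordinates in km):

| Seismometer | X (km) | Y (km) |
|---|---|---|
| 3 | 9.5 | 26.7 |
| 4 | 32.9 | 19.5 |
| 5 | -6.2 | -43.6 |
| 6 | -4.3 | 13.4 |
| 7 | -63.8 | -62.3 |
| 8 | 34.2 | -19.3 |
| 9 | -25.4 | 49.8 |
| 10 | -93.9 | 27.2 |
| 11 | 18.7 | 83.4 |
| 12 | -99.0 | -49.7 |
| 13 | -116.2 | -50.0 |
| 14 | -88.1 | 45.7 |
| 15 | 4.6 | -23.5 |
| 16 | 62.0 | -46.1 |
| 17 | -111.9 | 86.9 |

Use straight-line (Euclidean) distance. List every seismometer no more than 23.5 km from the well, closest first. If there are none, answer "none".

none

Distances from (-38.0, -4.2):
3: √((47.5)² + (30.9)²) = √(2256.250 + 954.810) = 56.7 km
4: √((70.9)² + (23.7)²) = √(5026.810 + 561.690) = 74.8 km
5: √((31.8)² + (-39.4)²) = √(1011.240 + 1552.360) = 50.6 km
6: √((33.7)² + (17.6)²) = √(1135.690 + 309.760) = 38.0 km
7: √((-25.8)² + (-58.1)²) = √(665.640 + 3375.610) = 63.6 km
8: √((72.2)² + (-15.1)²) = √(5212.840 + 228.010) = 73.8 km
9: √((12.6)² + (54.0)²) = √(158.760 + 2916.000) = 55.5 km
10: √((-55.9)² + (31.4)²) = √(3124.810 + 985.960) = 64.1 km
11: √((56.7)² + (87.6)²) = √(3214.890 + 7673.760) = 104.3 km
12: √((-61.0)² + (-45.5)²) = √(3721.000 + 2070.250) = 76.1 km
13: √((-78.2)² + (-45.8)²) = √(6115.240 + 2097.640) = 90.6 km
14: √((-50.1)² + (49.9)²) = √(2510.010 + 2490.010) = 70.7 km
15: √((42.6)² + (-19.3)²) = √(1814.760 + 372.490) = 46.8 km
16: √((100.0)² + (-41.9)²) = √(10000.000 + 1755.610) = 108.4 km
17: √((-73.9)² + (91.1)²) = √(5461.210 + 8299.210) = 117.3 km
Threshold 23.5 km: none within range.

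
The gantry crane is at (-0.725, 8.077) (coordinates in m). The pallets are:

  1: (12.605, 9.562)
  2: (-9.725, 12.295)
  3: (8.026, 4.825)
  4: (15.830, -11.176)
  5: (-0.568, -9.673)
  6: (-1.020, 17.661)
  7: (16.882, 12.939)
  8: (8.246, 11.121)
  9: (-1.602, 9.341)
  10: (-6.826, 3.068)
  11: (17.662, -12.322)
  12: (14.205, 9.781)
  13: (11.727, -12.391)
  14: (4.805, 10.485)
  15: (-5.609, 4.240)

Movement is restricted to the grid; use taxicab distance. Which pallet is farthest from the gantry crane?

11

Distances from (-0.725, 8.077):
1: |13.330| + |1.485| = 13.330 + 1.485 = 14.815 m
2: |-9.000| + |4.218| = 9.000 + 4.218 = 13.218 m
3: |8.751| + |-3.252| = 8.751 + 3.252 = 12.003 m
4: |16.555| + |-19.253| = 16.555 + 19.253 = 35.808 m
5: |0.157| + |-17.750| = 0.157 + 17.750 = 17.907 m
6: |-0.295| + |9.584| = 0.295 + 9.584 = 9.879 m
7: |17.607| + |4.862| = 17.607 + 4.862 = 22.469 m
8: |8.971| + |3.044| = 8.971 + 3.044 = 12.015 m
9: |-0.877| + |1.264| = 0.877 + 1.264 = 2.141 m
10: |-6.101| + |-5.009| = 6.101 + 5.009 = 11.110 m
11: |18.387| + |-20.399| = 18.387 + 20.399 = 38.786 m
12: |14.930| + |1.704| = 14.930 + 1.704 = 16.634 m
13: |12.452| + |-20.468| = 12.452 + 20.468 = 32.920 m
14: |5.530| + |2.408| = 5.530 + 2.408 = 7.938 m
15: |-4.884| + |-3.837| = 4.884 + 3.837 = 8.721 m
Maximum: 11 at 38.786 m.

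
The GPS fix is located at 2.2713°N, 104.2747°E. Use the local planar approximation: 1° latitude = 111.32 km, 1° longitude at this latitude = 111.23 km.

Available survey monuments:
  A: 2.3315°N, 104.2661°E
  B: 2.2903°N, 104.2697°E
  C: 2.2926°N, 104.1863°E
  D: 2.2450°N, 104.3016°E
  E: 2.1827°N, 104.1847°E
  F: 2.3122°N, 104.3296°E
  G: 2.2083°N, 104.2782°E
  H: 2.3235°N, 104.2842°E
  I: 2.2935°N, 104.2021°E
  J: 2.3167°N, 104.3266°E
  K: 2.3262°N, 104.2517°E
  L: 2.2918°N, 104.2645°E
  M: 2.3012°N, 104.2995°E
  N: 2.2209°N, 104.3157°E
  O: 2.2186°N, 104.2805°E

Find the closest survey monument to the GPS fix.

Distances from 2.2713°N, 104.2747°E:
A: √((0.0602·111.32)² + (-0.0086·111.23)²) = √(44.909620 + 0.915041) = 6.7694 km
B: √((0.0190·111.32)² + (-0.0050·111.23)²) = √(4.473563 + 0.309303) = 2.1870 km
C: √((0.0213·111.32)² + (-0.0884·111.23)²) = √(5.622191 + 96.682619) = 10.1146 km
D: √((-0.0263·111.32)² + (0.0269·111.23)²) = √(8.571521 + 8.952585) = 4.1862 km
E: √((-0.0886·111.32)² + (-0.0900·111.23)²) = √(97.277822 + 100.214114) = 14.0532 km
F: √((0.0409·111.32)² + (0.0549·111.23)²) = √(20.729700 + 37.289672) = 7.6170 km
G: √((-0.0630·111.32)² + (0.0035·111.23)²) = √(49.184413 + 0.151558) = 7.0240 km
H: √((0.0522·111.32)² + (0.0095·111.23)²) = √(33.766605 + 1.116583) = 5.9062 km
I: √((0.0222·111.32)² + (-0.0726·111.23)²) = √(6.107343 + 65.210438) = 8.4450 km
J: √((0.0454·111.32)² + (0.0519·111.23)²) = √(25.542188 + 33.325647) = 7.6725 km
K: √((0.0549·111.32)² + (-0.0230·111.23)²) = √(37.350041 + 6.544848) = 6.6253 km
L: √((0.0205·111.32)² + (-0.0102·111.23)²) = √(5.207798 + 1.287195) = 2.5485 km
M: √((0.0299·111.32)² + (0.0248·111.23)²) = √(11.078699 + 7.609344) = 4.3230 km
N: √((-0.0504·111.32)² + (0.0410·111.23)²) = √(31.478024 + 20.797522) = 7.2302 km
O: √((-0.0527·111.32)² + (0.0058·111.23)²) = √(34.416573 + 0.416198) = 5.9019 km
Minimum: B at 2.1870 km.

B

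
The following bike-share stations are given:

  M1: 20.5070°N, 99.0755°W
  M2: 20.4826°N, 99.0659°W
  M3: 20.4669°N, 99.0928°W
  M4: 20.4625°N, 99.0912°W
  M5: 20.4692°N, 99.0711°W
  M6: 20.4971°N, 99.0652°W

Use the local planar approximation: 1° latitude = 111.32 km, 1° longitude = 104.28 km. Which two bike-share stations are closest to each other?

Pairwise distances:
M3–M4: 0.5174 km
M1–M6: 1.5389 km
M2–M5: 1.5872 km
M2–M6: 1.6158 km
M4–M5: 2.2248 km
M3–M5: 2.2773 km
M1–M2: 2.8948 km
M5–M6: 3.1662 km
M2–M3: 3.3050 km
M2–M4: 3.4593 km
M1–M5: 4.2328 km
M3–M6: 4.4256 km
M4–M6: 4.7102 km
M1–M3: 4.8147 km
M1–M4: 5.2173 km
Closest pair: M3–M4 at 0.5174 km.

M3 and M4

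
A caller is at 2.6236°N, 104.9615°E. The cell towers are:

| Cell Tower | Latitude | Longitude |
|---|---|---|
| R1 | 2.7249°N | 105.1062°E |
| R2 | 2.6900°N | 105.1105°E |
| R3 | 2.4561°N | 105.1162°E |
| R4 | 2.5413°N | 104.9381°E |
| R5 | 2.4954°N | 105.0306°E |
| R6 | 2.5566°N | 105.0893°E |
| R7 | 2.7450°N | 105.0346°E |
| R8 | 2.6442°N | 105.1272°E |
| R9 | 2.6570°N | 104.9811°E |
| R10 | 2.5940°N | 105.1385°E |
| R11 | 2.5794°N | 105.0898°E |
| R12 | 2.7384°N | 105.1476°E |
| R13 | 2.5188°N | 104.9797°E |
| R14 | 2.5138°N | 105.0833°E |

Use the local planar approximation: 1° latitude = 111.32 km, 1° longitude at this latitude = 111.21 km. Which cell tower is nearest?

R9

Distances from 2.6236°N, 104.9615°E:
R1: 19.6499 km
R2: 18.1442 km
R3: 25.3705 km
R4: 9.5241 km
R5: 16.2087 km
R6: 16.0508 km
R7: 15.7710 km
R8: 18.5696 km
R9: 4.3099 km
R10: 19.9581 km
R11: 15.0928 km
R12: 24.3238 km
R13: 11.8406 km
R14: 18.2449 km
Minimum: R9 at 4.3099 km.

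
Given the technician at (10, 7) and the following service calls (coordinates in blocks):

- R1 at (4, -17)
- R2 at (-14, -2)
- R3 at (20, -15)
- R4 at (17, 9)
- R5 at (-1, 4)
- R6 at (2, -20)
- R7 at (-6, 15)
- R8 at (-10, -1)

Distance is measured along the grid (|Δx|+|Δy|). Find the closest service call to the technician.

Distances from (10, 7):
R1: |-6| + |-24| = 6 + 24 = 30 blocks
R2: |-24| + |-9| = 24 + 9 = 33 blocks
R3: |10| + |-22| = 10 + 22 = 32 blocks
R4: |7| + |2| = 7 + 2 = 9 blocks
R5: |-11| + |-3| = 11 + 3 = 14 blocks
R6: |-8| + |-27| = 8 + 27 = 35 blocks
R7: |-16| + |8| = 16 + 8 = 24 blocks
R8: |-20| + |-8| = 20 + 8 = 28 blocks
Minimum: R4 at 9 blocks.

R4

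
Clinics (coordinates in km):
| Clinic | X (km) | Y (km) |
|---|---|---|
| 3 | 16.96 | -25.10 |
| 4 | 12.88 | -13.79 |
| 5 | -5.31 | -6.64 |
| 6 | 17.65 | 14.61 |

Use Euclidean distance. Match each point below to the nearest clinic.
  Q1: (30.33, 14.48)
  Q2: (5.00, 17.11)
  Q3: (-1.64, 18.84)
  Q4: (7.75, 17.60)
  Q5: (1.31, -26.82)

Q1 at (30.33, 14.48):
  3: 41.78 km
  4: 33.22 km
  5: 41.43 km
  6: 12.68 km
  → nearest: 6 (12.68 km)
Q2 at (5.00, 17.11):
  3: 43.87 km
  4: 31.89 km
  5: 25.89 km
  6: 12.89 km
  → nearest: 6 (12.89 km)
Q3 at (-1.64, 18.84):
  3: 47.71 km
  4: 35.71 km
  5: 25.74 km
  6: 19.75 km
  → nearest: 6 (19.75 km)
Q4 at (7.75, 17.60):
  3: 43.68 km
  4: 31.81 km
  5: 27.53 km
  6: 10.34 km
  → nearest: 6 (10.34 km)
Q5 at (1.31, -26.82):
  3: 15.74 km
  4: 17.43 km
  5: 21.24 km
  6: 44.54 km
  → nearest: 3 (15.74 km)

Q1→6; Q2→6; Q3→6; Q4→6; Q5→3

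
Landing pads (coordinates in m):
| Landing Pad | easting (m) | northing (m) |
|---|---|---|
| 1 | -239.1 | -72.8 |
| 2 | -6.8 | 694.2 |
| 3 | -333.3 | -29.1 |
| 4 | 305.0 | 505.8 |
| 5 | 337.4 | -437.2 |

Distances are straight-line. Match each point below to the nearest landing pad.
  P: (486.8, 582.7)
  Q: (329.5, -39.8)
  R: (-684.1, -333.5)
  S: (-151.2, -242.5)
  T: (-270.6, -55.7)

P at (486.8, 582.7):
  1: √((-725.9)² + (-655.5)²) = √(526930.810 + 429680.250) = 978.1 m
  2: √((-493.6)² + (111.5)²) = √(243640.960 + 12432.250) = 506.0 m
  3: √((-820.1)² + (-611.8)²) = √(672564.010 + 374299.240) = 1023.2 m
  4: √((-181.8)² + (-76.9)²) = √(33051.240 + 5913.610) = 197.4 m
  5: √((-149.4)² + (-1019.9)²) = √(22320.360 + 1040196.010) = 1030.8 m
  → nearest: 4 (197.4 m)
Q at (329.5, -39.8):
  1: √((-568.6)² + (-33.0)²) = √(323305.960 + 1089.000) = 569.6 m
  2: √((-336.3)² + (734.0)²) = √(113097.690 + 538756.000) = 807.4 m
  3: √((-662.8)² + (10.7)²) = √(439303.840 + 114.490) = 662.9 m
  4: √((-24.5)² + (545.6)²) = √(600.250 + 297679.360) = 546.1 m
  5: √((7.9)² + (-397.4)²) = √(62.410 + 157926.760) = 397.5 m
  → nearest: 5 (397.5 m)
R at (-684.1, -333.5):
  1: √((445.0)² + (260.7)²) = √(198025.000 + 67964.490) = 515.7 m
  2: √((677.3)² + (1027.7)²) = √(458735.290 + 1056167.290) = 1230.8 m
  3: √((350.8)² + (304.4)²) = √(123060.640 + 92659.360) = 464.5 m
  4: √((989.1)² + (839.3)²) = √(978318.810 + 704424.490) = 1297.2 m
  5: √((1021.5)² + (-103.7)²) = √(1043462.250 + 10753.690) = 1026.8 m
  → nearest: 3 (464.5 m)
S at (-151.2, -242.5):
  1: √((-87.9)² + (169.7)²) = √(7726.410 + 28798.090) = 191.1 m
  2: √((144.4)² + (936.7)²) = √(20851.360 + 877406.890) = 947.8 m
  3: √((-182.1)² + (213.4)²) = √(33160.410 + 45539.560) = 280.5 m
  4: √((456.2)² + (748.3)²) = √(208118.440 + 559952.890) = 876.4 m
  5: √((488.6)² + (-194.7)²) = √(238729.960 + 37908.090) = 526.0 m
  → nearest: 1 (191.1 m)
T at (-270.6, -55.7):
  1: √((31.5)² + (-17.1)²) = √(992.250 + 292.410) = 35.8 m
  2: √((263.8)² + (749.9)²) = √(69590.440 + 562350.010) = 794.9 m
  3: √((-62.7)² + (26.6)²) = √(3931.290 + 707.560) = 68.1 m
  4: √((575.6)² + (561.5)²) = √(331315.360 + 315282.250) = 804.1 m
  5: √((608.0)² + (-381.5)²) = √(369664.000 + 145542.250) = 717.8 m
  → nearest: 1 (35.8 m)

P→4; Q→5; R→3; S→1; T→1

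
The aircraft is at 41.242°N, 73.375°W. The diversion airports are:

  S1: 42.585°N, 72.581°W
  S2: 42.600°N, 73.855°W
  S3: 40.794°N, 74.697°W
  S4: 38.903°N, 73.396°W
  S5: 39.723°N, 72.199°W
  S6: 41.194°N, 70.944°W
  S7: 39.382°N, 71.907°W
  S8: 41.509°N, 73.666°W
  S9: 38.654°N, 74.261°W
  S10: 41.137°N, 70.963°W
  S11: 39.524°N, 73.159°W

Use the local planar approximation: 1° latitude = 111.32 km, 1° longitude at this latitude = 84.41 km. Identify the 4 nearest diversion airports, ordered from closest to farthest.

Distances from 41.242°N, 73.375°W:
S1: 163.838 km
S2: 156.508 km
S3: 122.227 km
S4: 260.384 km
S5: 196.079 km
S6: 205.270 km
S7: 241.302 km
S8: 38.559 km
S9: 297.645 km
S10: 203.932 km
S11: 192.115 km
Sorted: S8 (38.559 km) < S3 (122.227 km) < S2 (156.508 km) < S1 (163.838 km) < S11 (192.115 km) < S5 (196.079 km) < …

S8, S3, S2, S1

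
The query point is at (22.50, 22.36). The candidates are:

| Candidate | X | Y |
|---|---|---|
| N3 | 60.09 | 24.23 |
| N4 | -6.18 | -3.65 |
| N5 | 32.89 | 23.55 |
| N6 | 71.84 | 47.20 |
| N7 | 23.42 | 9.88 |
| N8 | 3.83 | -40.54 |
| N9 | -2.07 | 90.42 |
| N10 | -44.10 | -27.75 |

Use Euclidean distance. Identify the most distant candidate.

Distances from (22.50, 22.36):
N3: √((37.59)² + (1.87)²) = √(1413.0081 + 3.4969) = 37.64
N4: √((-28.68)² + (-26.01)²) = √(822.5424 + 676.5201) = 38.72
N5: √((10.39)² + (1.19)²) = √(107.9521 + 1.4161) = 10.46
N6: √((49.34)² + (24.84)²) = √(2434.4356 + 617.0256) = 55.24
N7: √((0.92)² + (-12.48)²) = √(0.8464 + 155.7504) = 12.51
N8: √((-18.67)² + (-62.90)²) = √(348.5689 + 3956.4100) = 65.61
N9: √((-24.57)² + (68.06)²) = √(603.6849 + 4632.1636) = 72.36
N10: √((-66.60)² + (-50.11)²) = √(4435.5600 + 2511.0121) = 83.35
Maximum: N10 at 83.35.

N10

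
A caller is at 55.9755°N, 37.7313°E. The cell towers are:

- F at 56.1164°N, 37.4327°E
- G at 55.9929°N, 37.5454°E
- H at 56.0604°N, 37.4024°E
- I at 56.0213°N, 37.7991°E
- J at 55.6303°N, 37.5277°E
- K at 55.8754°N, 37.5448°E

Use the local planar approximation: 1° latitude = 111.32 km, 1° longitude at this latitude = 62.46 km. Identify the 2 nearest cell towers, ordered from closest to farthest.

I, G

Distances from 55.9755°N, 37.7313°E:
F: 24.3693 km
G: 11.7718 km
H: 22.6129 km
I: 6.6278 km
J: 40.4772 km
K: 16.1203 km
Sorted: I (6.6278 km) < G (11.7718 km) < K (16.1203 km) < H (22.6129 km) < …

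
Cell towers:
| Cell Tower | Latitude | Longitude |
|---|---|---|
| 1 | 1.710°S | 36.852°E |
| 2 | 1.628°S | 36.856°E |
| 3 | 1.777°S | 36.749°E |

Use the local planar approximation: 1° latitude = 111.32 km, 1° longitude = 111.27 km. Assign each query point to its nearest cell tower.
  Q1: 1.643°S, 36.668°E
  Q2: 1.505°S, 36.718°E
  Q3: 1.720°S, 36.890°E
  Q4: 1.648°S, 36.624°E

Q1 at 1.643°S, 36.668°E:
  1: 21.790 km
  2: 20.985 km
  3: 17.428 km
  → nearest: 3 (17.428 km)
Q2 at 1.505°S, 36.718°E:
  1: 27.260 km
  2: 20.573 km
  3: 30.475 km
  → nearest: 2 (20.573 km)
Q3 at 1.720°S, 36.890°E:
  1: 4.372 km
  2: 10.918 km
  3: 16.924 km
  → nearest: 1 (4.372 km)
Q4 at 1.648°S, 36.624°E:
  1: 26.292 km
  2: 25.910 km
  3: 19.992 km
  → nearest: 3 (19.992 km)

Q1→3; Q2→2; Q3→1; Q4→3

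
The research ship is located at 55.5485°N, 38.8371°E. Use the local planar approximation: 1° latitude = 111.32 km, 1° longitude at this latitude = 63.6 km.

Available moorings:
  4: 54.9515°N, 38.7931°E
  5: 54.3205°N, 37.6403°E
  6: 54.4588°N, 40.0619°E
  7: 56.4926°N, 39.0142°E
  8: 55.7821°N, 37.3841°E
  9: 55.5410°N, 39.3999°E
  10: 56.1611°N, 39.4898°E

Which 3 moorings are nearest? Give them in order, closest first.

Distances from 55.5485°N, 38.8371°E:
4: √((-0.5970·111.32)² + (-0.0440·63.6)²) = √(4416.671081 + 7.831043) = 66.5169 km
5: √((-1.2280·111.32)² + (-1.1968·63.6)²) = √(18687.152465 + 5793.718528) = 156.4636 km
6: √((-1.0897·111.32)² + (1.2248·63.6)²) = √(14715.001040 + 6067.986231) = 144.1631 km
7: √((0.9441·111.32)² + (0.1771·63.6)²) = √(11045.423970 + 126.867784) = 105.6991 km
8: √((0.2336·111.32)² + (-1.4530·63.6)²) = √(676.226323 + 8539.755957) = 95.9999 km
9: √((-0.0075·111.32)² + (0.5628·63.6)²) = √(0.697058 + 1281.216163) = 35.8038 km
10: √((0.6126·111.32)² + (0.6527·63.6)²) = √(4650.507834 + 1723.222897) = 79.8356 km
Sorted: 9 (35.8038 km) < 4 (66.5169 km) < 10 (79.8356 km) < 8 (95.9999 km) < 7 (105.6991 km) < …

9, 4, 10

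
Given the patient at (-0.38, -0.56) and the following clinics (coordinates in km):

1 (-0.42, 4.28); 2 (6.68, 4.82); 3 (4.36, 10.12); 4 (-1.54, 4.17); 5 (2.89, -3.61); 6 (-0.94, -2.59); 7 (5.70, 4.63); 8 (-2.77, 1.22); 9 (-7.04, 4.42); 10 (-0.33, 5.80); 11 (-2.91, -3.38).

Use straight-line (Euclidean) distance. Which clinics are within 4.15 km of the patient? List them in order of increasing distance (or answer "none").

6, 8, 11

Distances from (-0.38, -0.56):
1: √((-0.04)² + (4.84)²) = √(0.0016 + 23.4256) = 4.84 km
2: √((7.06)² + (5.38)²) = √(49.8436 + 28.9444) = 8.88 km
3: √((4.74)² + (10.68)²) = √(22.4676 + 114.0624) = 11.68 km
4: √((-1.16)² + (4.73)²) = √(1.3456 + 22.3729) = 4.87 km
5: √((3.27)² + (-3.05)²) = √(10.6929 + 9.3025) = 4.47 km
6: √((-0.56)² + (-2.03)²) = √(0.3136 + 4.1209) = 2.11 km
7: √((6.08)² + (5.19)²) = √(36.9664 + 26.9361) = 7.99 km
8: √((-2.39)² + (1.78)²) = √(5.7121 + 3.1684) = 2.98 km
9: √((-6.66)² + (4.98)²) = √(44.3556 + 24.8004) = 8.32 km
10: √((0.05)² + (6.36)²) = √(0.0025 + 40.4496) = 6.36 km
11: √((-2.53)² + (-2.82)²) = √(6.4009 + 7.9524) = 3.79 km
Threshold 4.15 km: 6 (2.11 km), 8 (2.98 km), 11 (3.79 km) are within range.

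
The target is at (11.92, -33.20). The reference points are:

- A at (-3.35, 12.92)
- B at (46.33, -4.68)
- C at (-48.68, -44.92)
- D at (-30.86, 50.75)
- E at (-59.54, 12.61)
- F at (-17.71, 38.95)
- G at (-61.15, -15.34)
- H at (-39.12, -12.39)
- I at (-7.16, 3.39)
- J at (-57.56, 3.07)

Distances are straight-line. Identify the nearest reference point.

Distances from (11.92, -33.20):
A: 48.58
B: 44.69
C: 61.72
D: 94.22
E: 84.88
F: 78.00
G: 75.22
H: 55.12
I: 41.27
J: 78.38
Minimum: I at 41.27.

I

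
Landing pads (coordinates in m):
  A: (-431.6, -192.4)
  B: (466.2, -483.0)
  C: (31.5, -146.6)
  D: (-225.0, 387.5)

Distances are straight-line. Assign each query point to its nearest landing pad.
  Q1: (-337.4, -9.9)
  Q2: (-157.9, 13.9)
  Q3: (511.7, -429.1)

Q1→A; Q2→C; Q3→B

Q1 at (-337.4, -9.9):
  A: √((-94.2)² + (-182.5)²) = √(8873.640 + 33306.250) = 205.4 m
  B: √((803.6)² + (-473.1)²) = √(645772.960 + 223823.610) = 932.5 m
  C: √((368.9)² + (-136.7)²) = √(136087.210 + 18686.890) = 393.4 m
  D: √((112.4)² + (397.4)²) = √(12633.760 + 157926.760) = 413.0 m
  → nearest: A (205.4 m)
Q2 at (-157.9, 13.9):
  A: √((-273.7)² + (-206.3)²) = √(74911.690 + 42559.690) = 342.7 m
  B: √((624.1)² + (-496.9)²) = √(389500.810 + 246909.610) = 797.8 m
  C: √((189.4)² + (-160.5)²) = √(35872.360 + 25760.250) = 248.3 m
  D: √((-67.1)² + (373.6)²) = √(4502.410 + 139576.960) = 379.6 m
  → nearest: C (248.3 m)
Q3 at (511.7, -429.1):
  A: √((-943.3)² + (236.7)²) = √(889814.890 + 56026.890) = 972.5 m
  B: √((-45.5)² + (-53.9)²) = √(2070.250 + 2905.210) = 70.5 m
  C: √((-480.2)² + (282.5)²) = √(230592.040 + 79806.250) = 557.1 m
  D: √((-736.7)² + (816.6)²) = √(542726.890 + 666835.560) = 1099.8 m
  → nearest: B (70.5 m)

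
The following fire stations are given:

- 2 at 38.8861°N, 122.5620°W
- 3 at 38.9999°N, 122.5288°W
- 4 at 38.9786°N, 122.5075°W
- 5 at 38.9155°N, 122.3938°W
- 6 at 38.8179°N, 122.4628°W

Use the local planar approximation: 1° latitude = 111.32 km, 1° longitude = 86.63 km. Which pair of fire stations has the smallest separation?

3 and 4

Pairwise distances:
2–3: √((0.1138·111.32)² + (0.0332·86.63)²) = √(160.483697 + 8.272043) = 12.9906 km
2–4: √((0.0925·111.32)² + (0.0545·86.63)²) = √(106.030268 + 22.291004) = 11.3279 km
2–5: √((0.0294·111.32)² + (0.1682·86.63)²) = √(10.711272 + 212.318879) = 14.9342 km
2–6: √((-0.0682·111.32)² + (0.0992·86.63)²) = √(57.638828 + 73.851611) = 11.4669 km
3–4: √((-0.0213·111.32)² + (0.0213·86.63)²) = √(5.622191 + 3.404833) = 3.0045 km
3–5: √((-0.0844·111.32)² + (0.1350·86.63)²) = √(88.273691 + 136.774195) = 15.0016 km
3–6: √((-0.1820·111.32)² + (0.0660·86.63)²) = √(410.477325 + 32.690721) = 21.0516 km
4–5: √((-0.0631·111.32)² + (0.1137·86.63)²) = √(49.340678 + 97.019171) = 12.0979 km
4–6: √((-0.1607·111.32)² + (0.0447·86.63)²) = √(320.020757 + 14.995180) = 18.3034 km
5–6: √((-0.0976·111.32)² + (-0.0690·86.63)²) = √(118.044574 + 35.730148) = 12.4006 km
Closest pair: 3–4 at 3.0045 km.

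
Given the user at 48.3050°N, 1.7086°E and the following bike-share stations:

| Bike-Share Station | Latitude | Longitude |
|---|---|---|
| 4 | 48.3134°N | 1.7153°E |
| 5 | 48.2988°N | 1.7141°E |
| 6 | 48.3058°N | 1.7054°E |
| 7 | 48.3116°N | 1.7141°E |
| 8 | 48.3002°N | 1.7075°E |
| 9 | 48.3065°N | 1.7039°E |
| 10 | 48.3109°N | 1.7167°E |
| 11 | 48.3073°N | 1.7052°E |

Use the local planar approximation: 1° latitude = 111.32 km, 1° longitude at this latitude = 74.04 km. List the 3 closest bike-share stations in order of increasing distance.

6, 11, 9

Distances from 48.3050°N, 1.7086°E:
4: √((0.0084·111.32)² + (0.0067·74.04)²) = √(0.874390 + 0.246083) = 1.0585 km
5: √((-0.0062·111.32)² + (0.0055·74.04)²) = √(0.476354 + 0.165828) = 0.8014 km
6: √((0.0008·111.32)² + (-0.0032·74.04)²) = √(0.007931 + 0.056135) = 0.2531 km
7: √((0.0066·111.32)² + (0.0055·74.04)²) = √(0.539802 + 0.165828) = 0.8400 km
8: √((-0.0048·111.32)² + (-0.0011·74.04)²) = √(0.285515 + 0.006633) = 0.5405 km
9: √((0.0015·111.32)² + (-0.0047·74.04)²) = √(0.027882 + 0.121096) = 0.3860 km
10: √((0.0059·111.32)² + (0.0081·74.04)²) = √(0.431370 + 0.359669) = 0.8894 km
11: √((0.0023·111.32)² + (-0.0034·74.04)²) = √(0.065554 + 0.063371) = 0.3591 km
Sorted: 6 (0.2531 km) < 11 (0.3591 km) < 9 (0.3860 km) < 8 (0.5405 km) < 5 (0.8014 km) < …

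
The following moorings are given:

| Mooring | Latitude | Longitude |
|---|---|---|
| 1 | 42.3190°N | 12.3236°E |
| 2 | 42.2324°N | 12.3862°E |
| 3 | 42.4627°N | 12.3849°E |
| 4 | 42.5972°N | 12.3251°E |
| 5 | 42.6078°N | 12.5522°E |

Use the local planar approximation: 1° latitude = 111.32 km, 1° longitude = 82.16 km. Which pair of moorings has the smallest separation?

1 and 2

Pairwise distances:
1–2: 10.9265 km
1–3: 16.7708 km
1–4: 30.9695 km
1–5: 37.2334 km
2–3: 25.6372 km
2–4: 40.9186 km
2–5: 43.9588 km
3–4: 15.7581 km
3–5: 21.2094 km
4–5: 18.6958 km
Closest pair: 1–2 at 10.9265 km.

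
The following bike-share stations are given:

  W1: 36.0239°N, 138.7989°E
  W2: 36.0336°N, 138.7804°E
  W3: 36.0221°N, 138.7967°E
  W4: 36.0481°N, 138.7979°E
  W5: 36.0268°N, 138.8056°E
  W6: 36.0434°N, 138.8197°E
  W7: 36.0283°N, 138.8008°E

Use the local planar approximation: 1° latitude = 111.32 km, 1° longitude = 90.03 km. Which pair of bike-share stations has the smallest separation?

Pairwise distances:
W1–W2: √((0.0097·111.32)² + (-0.0185·90.03)²) = √(1.165977 + 2.774073) = 1.9850 km
W1–W3: √((-0.0018·111.32)² + (-0.0022·90.03)²) = √(0.040151 + 0.039230) = 0.2817 km
W1–W4: √((0.0242·111.32)² + (-0.0010·90.03)²) = √(7.257334 + 0.008105) = 2.6954 km
W1–W5: √((0.0029·111.32)² + (0.0067·90.03)²) = √(0.104218 + 0.363851) = 0.6842 km
W1–W6: √((0.0195·111.32)² + (0.0208·90.03)²) = √(4.712112 + 3.506721) = 2.8669 km
W1–W7: √((0.0044·111.32)² + (0.0019·90.03)²) = √(0.239912 + 0.029260) = 0.5188 km
W2–W3: √((-0.0115·111.32)² + (0.0163·90.03)²) = √(1.638861 + 2.153524) = 1.9474 km
W2–W4: √((0.0145·111.32)² + (0.0175·90.03)²) = √(2.605448 + 2.482279) = 2.2556 km
W2–W5: √((-0.0068·111.32)² + (0.0252·90.03)²) = √(0.573013 + 5.147254) = 2.3917 km
W2–W6: √((0.0098·111.32)² + (0.0393·90.03)²) = √(1.190141 + 12.518711) = 3.7025 km
W2–W7: √((-0.0053·111.32)² + (0.0204·90.03)²) = √(0.348095 + 3.373144) = 1.9291 km
W3–W4: √((0.0260·111.32)² + (0.0012·90.03)²) = √(8.377088 + 0.011672) = 2.8963 km
W3–W5: √((0.0047·111.32)² + (0.0089·90.03)²) = √(0.273742 + 0.642029) = 0.9570 km
W3–W6: √((0.0213·111.32)² + (0.0230·90.03)²) = √(5.622191 + 4.287757) = 3.1480 km
W3–W7: √((0.0062·111.32)² + (0.0041·90.03)²) = √(0.476354 + 0.136252) = 0.7827 km
W4–W5: √((-0.0213·111.32)² + (0.0077·90.03)²) = √(5.622191 + 0.480569) = 2.4704 km
W4–W6: √((-0.0047·111.32)² + (0.0218·90.03)²) = √(0.273742 + 3.852011) = 2.0312 km
W4–W7: √((-0.0198·111.32)² + (0.0029·90.03)²) = √(4.858216 + 0.068166) = 2.2195 km
W5–W6: √((0.0166·111.32)² + (0.0141·90.03)²) = √(3.414779 + 1.611435) = 2.2419 km
W5–W7: √((0.0015·111.32)² + (-0.0048·90.03)²) = √(0.027882 + 0.186748) = 0.4633 km
W6–W7: √((-0.0151·111.32)² + (-0.0189·90.03)²) = √(2.825532 + 2.895330) = 2.3918 km
Closest pair: W1–W3 at 0.2817 km.

W1 and W3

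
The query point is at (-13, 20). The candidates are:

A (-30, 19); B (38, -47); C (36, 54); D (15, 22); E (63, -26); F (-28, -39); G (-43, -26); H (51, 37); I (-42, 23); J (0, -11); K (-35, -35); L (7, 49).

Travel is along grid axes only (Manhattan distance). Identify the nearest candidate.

A

Distances from (-13, 20):
A: |-17| + |-1| = 17 + 1 = 18
B: |51| + |-67| = 51 + 67 = 118
C: |49| + |34| = 49 + 34 = 83
D: |28| + |2| = 28 + 2 = 30
E: |76| + |-46| = 76 + 46 = 122
F: |-15| + |-59| = 15 + 59 = 74
G: |-30| + |-46| = 30 + 46 = 76
H: |64| + |17| = 64 + 17 = 81
I: |-29| + |3| = 29 + 3 = 32
J: |13| + |-31| = 13 + 31 = 44
K: |-22| + |-55| = 22 + 55 = 77
L: |20| + |29| = 20 + 29 = 49
Minimum: A at 18.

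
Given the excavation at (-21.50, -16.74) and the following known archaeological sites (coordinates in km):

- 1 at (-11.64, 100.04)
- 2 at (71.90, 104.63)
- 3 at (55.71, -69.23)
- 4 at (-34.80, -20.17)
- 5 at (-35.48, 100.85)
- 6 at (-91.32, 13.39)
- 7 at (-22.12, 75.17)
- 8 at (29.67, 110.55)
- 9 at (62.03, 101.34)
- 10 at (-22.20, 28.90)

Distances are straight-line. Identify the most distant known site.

Distances from (-21.50, -16.74):
1: 117.20 km
2: 153.15 km
3: 93.36 km
4: 13.74 km
5: 118.42 km
6: 76.04 km
7: 91.91 km
8: 137.19 km
9: 144.64 km
10: 45.65 km
Maximum: 2 at 153.15 km.

2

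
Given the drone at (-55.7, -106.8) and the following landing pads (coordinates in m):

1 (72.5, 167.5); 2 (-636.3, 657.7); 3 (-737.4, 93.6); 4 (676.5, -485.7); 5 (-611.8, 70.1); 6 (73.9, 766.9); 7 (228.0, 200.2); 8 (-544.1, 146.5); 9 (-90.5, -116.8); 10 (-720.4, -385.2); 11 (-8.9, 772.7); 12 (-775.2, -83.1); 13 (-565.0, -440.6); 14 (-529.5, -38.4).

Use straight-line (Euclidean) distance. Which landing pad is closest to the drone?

9

Distances from (-55.7, -106.8):
1: √((128.2)² + (274.3)²) = √(16435.240 + 75240.490) = 302.8 m
2: √((-580.6)² + (764.5)²) = √(337096.360 + 584460.250) = 960.0 m
3: √((-681.7)² + (200.4)²) = √(464714.890 + 40160.160) = 710.5 m
4: √((732.2)² + (-378.9)²) = √(536116.840 + 143565.210) = 824.4 m
5: √((-556.1)² + (176.9)²) = √(309247.210 + 31293.610) = 583.6 m
6: √((129.6)² + (873.7)²) = √(16796.160 + 763351.690) = 883.3 m
7: √((283.7)² + (307.0)²) = √(80485.690 + 94249.000) = 418.0 m
8: √((-488.4)² + (253.3)²) = √(238534.560 + 64160.890) = 550.2 m
9: √((-34.8)² + (-10.0)²) = √(1211.040 + 100.000) = 36.2 m
10: √((-664.7)² + (-278.4)²) = √(441826.090 + 77506.560) = 720.6 m
11: √((46.8)² + (879.5)²) = √(2190.240 + 773520.250) = 880.7 m
12: √((-719.5)² + (23.7)²) = √(517680.250 + 561.690) = 719.9 m
13: √((-509.3)² + (-333.8)²) = √(259386.490 + 111422.440) = 608.9 m
14: √((-473.8)² + (68.4)²) = √(224486.440 + 4678.560) = 478.7 m
Minimum: 9 at 36.2 m.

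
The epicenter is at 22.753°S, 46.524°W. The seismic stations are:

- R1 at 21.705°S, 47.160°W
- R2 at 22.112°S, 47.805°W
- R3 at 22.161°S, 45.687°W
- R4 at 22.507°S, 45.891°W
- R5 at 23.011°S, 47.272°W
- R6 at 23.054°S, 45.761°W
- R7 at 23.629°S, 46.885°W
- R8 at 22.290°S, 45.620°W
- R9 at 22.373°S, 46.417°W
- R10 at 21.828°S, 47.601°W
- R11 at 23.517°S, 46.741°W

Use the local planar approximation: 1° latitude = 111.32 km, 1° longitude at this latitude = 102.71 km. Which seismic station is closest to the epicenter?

Distances from 22.753°S, 46.524°W:
R1: 133.707 km
R2: 149.676 km
R3: 108.321 km
R4: 70.547 km
R5: 82.020 km
R6: 85.231 km
R7: 104.328 km
R8: 106.196 km
R9: 43.706 km
R10: 151.127 km
R11: 87.920 km
Minimum: R9 at 43.706 km.

R9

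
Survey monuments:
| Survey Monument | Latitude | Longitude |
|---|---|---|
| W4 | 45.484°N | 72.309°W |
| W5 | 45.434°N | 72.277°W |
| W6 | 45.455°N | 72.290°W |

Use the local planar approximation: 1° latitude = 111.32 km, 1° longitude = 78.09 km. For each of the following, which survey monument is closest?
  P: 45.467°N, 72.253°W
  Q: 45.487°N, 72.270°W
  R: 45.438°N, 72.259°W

P at 45.467°N, 72.253°W:
  W4: √((0.017·111.32)² + (-0.056·78.09)²) = √(3.58133 + 19.12348) = 4.765 km
  W5: √((-0.033·111.32)² + (-0.024·78.09)²) = √(13.49504 + 3.51248) = 4.124 km
  W6: √((-0.012·111.32)² + (-0.037·78.09)²) = √(1.78447 + 8.34823) = 3.183 km
  → nearest: W6 (3.183 km)
Q at 45.487°N, 72.270°W:
  W4: √((-0.003·111.32)² + (-0.039·78.09)²) = √(0.11153 + 9.27513) = 3.064 km
  W5: √((-0.053·111.32)² + (-0.007·78.09)²) = √(34.80953 + 0.29880) = 5.925 km
  W6: √((-0.032·111.32)² + (-0.020·78.09)²) = √(12.68955 + 2.43922) = 3.890 km
  → nearest: W4 (3.064 km)
R at 45.438°N, 72.259°W:
  W4: √((0.046·111.32)² + (-0.050·78.09)²) = √(26.22177 + 15.24512) = 6.439 km
  W5: √((-0.004·111.32)² + (-0.018·78.09)²) = √(0.19827 + 1.97577) = 1.474 km
  W6: √((0.017·111.32)² + (-0.031·78.09)²) = √(3.58133 + 5.86022) = 3.073 km
  → nearest: W5 (1.474 km)

P→W6; Q→W4; R→W5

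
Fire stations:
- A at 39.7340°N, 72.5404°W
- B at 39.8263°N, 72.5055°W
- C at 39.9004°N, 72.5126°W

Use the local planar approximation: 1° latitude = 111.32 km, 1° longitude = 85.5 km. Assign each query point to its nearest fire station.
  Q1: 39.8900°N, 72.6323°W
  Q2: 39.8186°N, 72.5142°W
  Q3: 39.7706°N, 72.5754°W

Q1→C; Q2→B; Q3→A

Q1 at 39.8900°N, 72.6323°W:
  A: 19.0608 km
  B: 12.9545 km
  C: 10.2996 km
  → nearest: C (10.2996 km)
Q2 at 39.8186°N, 72.5142°W:
  A: 9.6804 km
  B: 1.1349 km
  C: 9.1070 km
  → nearest: B (1.1349 km)
Q3 at 39.7706°N, 72.5754°W:
  A: 5.0552 km
  B: 8.6119 km
  C: 15.4147 km
  → nearest: A (5.0552 km)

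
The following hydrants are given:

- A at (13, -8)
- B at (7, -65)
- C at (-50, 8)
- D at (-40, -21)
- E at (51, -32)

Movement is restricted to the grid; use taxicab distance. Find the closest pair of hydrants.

C and D

Pairwise distances:
C–D: |10| + |-29| = 10 + 29 = 39
A–E: |38| + |-24| = 38 + 24 = 62
A–B: |-6| + |-57| = 6 + 57 = 63
A–D: |-53| + |-13| = 53 + 13 = 66
B–E: |44| + |33| = 44 + 33 = 77
A–C: |-63| + |16| = 63 + 16 = 79
B–D: |-47| + |44| = 47 + 44 = 91
D–E: |91| + |-11| = 91 + 11 = 102
B–C: |-57| + |73| = 57 + 73 = 130
C–E: |101| + |-40| = 101 + 40 = 141
Closest pair: C–D at 39.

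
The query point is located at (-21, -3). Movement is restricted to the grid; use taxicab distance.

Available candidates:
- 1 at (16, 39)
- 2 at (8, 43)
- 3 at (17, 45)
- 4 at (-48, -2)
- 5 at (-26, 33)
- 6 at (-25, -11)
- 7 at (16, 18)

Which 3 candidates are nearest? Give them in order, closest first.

Distances from (-21, -3):
1: 79
2: 75
3: 86
4: 28
5: 41
6: 12
7: 58
Sorted: 6 (12) < 4 (28) < 5 (41) < 7 (58) < 2 (75) < …

6, 4, 5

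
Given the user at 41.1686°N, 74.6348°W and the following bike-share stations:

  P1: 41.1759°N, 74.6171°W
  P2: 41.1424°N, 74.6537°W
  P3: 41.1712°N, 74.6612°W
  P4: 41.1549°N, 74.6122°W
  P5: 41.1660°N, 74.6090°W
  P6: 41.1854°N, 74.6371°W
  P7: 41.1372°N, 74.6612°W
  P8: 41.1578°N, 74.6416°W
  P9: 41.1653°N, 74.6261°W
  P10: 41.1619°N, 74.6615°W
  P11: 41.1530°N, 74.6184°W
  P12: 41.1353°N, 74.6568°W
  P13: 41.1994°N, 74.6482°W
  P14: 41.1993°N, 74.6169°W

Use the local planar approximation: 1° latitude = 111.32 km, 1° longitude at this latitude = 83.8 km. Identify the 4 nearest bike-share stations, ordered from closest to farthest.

Distances from 41.1686°N, 74.6348°W:
P1: 1.6913 km
P2: 3.3189 km
P3: 2.2312 km
P4: 2.4316 km
P5: 2.1813 km
P6: 1.8801 km
P7: 4.1367 km
P8: 1.3305 km
P9: 0.8164 km
P10: 2.3585 km
P11: 2.2146 km
P12: 4.1401 km
P13: 3.6079 km
P14: 3.7322 km
Sorted: P9 (0.8164 km) < P8 (1.3305 km) < P1 (1.6913 km) < P6 (1.8801 km) < P5 (2.1813 km) < P11 (2.2146 km) < …

P9, P8, P1, P6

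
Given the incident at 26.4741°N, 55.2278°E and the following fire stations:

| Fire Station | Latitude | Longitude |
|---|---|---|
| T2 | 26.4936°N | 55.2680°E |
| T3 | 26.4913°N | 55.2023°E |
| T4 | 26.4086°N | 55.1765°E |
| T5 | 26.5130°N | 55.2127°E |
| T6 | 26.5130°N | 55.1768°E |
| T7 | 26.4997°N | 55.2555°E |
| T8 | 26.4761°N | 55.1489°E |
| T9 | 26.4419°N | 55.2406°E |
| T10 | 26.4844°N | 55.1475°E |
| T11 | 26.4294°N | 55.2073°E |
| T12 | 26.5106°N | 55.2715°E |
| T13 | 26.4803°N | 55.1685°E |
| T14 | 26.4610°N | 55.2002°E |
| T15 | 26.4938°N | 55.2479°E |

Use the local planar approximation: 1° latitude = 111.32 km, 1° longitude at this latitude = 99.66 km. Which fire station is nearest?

T15

Distances from 26.4741°N, 55.2278°E:
T2: √((0.0195·111.32)² + (0.0402·99.66)²) = √(4.712112 + 16.050696) = 4.5566 km
T3: √((0.0172·111.32)² + (-0.0255·99.66)²) = √(3.666091 + 6.458358) = 3.1819 km
T4: √((-0.0655·111.32)² + (-0.0513·99.66)²) = √(53.165389 + 26.138249) = 8.9053 km
T5: √((0.0389·111.32)² + (-0.0151·99.66)²) = √(18.751914 + 2.264622) = 4.5844 km
T6: √((0.0389·111.32)² + (-0.0510·99.66)²) = √(18.751914 + 25.833433) = 6.6772 km
T7: √((0.0256·111.32)² + (0.0277·99.66)²) = √(8.121314 + 7.620813) = 3.9676 km
T8: √((0.0020·111.32)² + (-0.0789·99.66)²) = √(0.049569 + 61.829505) = 7.8663 km
T9: √((-0.0322·111.32)² + (0.0128·99.66)²) = √(12.848669 + 1.627278) = 3.8047 km
T10: √((0.0103·111.32)² + (-0.0803·99.66)²) = √(1.314682 + 64.043175) = 8.0844 km
T11: √((-0.0447·111.32)² + (-0.0205·99.66)²) = √(24.760616 + 4.173972) = 5.3791 km
T12: √((0.0365·111.32)² + (0.0437·99.66)²) = √(16.509432 + 18.967262) = 5.9562 km
T13: √((0.0062·111.32)² + (-0.0593·99.66)²) = √(0.476354 + 34.926185) = 5.9500 km
T14: √((-0.0131·111.32)² + (-0.0276·99.66)²) = √(2.126616 + 7.565888) = 3.1133 km
T15: √((0.0197·111.32)² + (0.0201·99.66)²) = √(4.809267 + 4.012674) = 2.9702 km
Minimum: T15 at 2.9702 km.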